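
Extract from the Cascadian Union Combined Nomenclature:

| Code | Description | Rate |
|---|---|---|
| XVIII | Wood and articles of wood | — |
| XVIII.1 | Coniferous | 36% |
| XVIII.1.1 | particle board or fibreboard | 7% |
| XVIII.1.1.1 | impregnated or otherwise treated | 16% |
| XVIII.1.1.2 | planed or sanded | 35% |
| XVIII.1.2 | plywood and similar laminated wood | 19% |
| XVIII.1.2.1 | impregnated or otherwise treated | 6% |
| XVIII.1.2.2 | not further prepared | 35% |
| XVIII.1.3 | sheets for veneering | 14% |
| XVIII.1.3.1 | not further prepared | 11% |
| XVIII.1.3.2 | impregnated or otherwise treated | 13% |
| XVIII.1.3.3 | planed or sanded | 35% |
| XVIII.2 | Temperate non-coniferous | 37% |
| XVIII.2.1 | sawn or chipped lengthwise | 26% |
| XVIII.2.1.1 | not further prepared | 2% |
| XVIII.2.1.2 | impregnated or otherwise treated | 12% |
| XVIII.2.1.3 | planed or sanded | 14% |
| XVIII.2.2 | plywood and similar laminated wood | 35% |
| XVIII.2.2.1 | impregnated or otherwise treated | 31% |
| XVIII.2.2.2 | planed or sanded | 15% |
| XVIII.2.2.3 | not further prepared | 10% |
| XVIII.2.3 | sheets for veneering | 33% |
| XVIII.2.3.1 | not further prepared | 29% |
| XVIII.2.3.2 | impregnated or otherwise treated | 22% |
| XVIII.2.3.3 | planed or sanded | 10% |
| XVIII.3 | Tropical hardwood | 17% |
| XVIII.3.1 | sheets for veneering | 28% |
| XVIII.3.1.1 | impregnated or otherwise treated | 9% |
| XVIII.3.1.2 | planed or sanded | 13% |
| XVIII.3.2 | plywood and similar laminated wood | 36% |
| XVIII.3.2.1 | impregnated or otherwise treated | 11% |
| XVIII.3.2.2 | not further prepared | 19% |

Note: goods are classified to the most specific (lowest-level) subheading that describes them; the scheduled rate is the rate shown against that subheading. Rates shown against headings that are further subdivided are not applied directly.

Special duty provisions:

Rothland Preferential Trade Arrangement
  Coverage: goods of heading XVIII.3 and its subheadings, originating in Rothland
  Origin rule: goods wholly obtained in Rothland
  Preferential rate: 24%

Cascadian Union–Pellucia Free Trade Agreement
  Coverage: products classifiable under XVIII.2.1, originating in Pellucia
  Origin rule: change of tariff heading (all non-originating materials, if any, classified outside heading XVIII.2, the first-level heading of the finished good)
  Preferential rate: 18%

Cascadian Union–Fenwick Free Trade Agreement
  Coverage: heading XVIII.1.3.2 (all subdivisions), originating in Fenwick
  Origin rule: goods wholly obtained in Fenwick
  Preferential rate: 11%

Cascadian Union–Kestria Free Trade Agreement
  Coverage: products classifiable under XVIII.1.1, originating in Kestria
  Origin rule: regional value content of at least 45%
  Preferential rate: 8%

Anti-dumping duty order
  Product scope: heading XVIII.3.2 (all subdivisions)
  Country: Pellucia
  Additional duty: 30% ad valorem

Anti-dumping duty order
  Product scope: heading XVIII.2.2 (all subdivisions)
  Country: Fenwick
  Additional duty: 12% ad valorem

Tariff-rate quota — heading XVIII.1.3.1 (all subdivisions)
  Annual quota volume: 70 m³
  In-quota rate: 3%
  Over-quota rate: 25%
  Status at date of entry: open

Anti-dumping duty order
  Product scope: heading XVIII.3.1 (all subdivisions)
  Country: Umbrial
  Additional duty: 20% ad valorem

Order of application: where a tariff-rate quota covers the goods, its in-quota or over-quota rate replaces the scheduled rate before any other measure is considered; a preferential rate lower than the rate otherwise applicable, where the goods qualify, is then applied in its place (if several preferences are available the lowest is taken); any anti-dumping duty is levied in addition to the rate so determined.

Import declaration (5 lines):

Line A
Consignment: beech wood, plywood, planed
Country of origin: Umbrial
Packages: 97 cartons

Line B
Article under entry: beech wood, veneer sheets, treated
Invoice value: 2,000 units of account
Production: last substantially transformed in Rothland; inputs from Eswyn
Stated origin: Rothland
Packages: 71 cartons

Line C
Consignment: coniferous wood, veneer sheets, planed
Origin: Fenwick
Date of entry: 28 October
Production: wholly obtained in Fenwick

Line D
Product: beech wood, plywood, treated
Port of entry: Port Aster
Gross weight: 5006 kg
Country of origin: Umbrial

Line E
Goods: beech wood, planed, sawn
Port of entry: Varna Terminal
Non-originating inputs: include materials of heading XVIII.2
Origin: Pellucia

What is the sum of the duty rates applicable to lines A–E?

Line A: beech → XVIII.2; plywood → XVIII.2.2; planed → XVIII.2.2.2. Scheduled 15%. No special measure applies. → 15%.
Line B: beech → XVIII.2; veneer sheets → XVIII.2.3; treated → XVIII.2.3.2. Scheduled 22%. Rothland agreement on XVIII.3: XVIII.2.3.2 not covered. → 22%.
Line C: coniferous → XVIII.1; veneer sheets → XVIII.1.3; planed → XVIII.1.3.3. Scheduled 35%. Fenwick agreement on XVIII.1.3.2: XVIII.1.3.3 not covered. → 35%.
Line D: beech → XVIII.2; plywood → XVIII.2.2; treated → XVIII.2.2.1. Scheduled 31%. No special measure applies. → 31%.
Line E: beech → XVIII.2; sawn → XVIII.2.1; planed → XVIII.2.1.3. Scheduled 14%. Pellucia agreement on XVIII.2.1: CTH not met. → 14%.
Sum: 15% + 22% + 35% + 31% + 14% = 117%.

117%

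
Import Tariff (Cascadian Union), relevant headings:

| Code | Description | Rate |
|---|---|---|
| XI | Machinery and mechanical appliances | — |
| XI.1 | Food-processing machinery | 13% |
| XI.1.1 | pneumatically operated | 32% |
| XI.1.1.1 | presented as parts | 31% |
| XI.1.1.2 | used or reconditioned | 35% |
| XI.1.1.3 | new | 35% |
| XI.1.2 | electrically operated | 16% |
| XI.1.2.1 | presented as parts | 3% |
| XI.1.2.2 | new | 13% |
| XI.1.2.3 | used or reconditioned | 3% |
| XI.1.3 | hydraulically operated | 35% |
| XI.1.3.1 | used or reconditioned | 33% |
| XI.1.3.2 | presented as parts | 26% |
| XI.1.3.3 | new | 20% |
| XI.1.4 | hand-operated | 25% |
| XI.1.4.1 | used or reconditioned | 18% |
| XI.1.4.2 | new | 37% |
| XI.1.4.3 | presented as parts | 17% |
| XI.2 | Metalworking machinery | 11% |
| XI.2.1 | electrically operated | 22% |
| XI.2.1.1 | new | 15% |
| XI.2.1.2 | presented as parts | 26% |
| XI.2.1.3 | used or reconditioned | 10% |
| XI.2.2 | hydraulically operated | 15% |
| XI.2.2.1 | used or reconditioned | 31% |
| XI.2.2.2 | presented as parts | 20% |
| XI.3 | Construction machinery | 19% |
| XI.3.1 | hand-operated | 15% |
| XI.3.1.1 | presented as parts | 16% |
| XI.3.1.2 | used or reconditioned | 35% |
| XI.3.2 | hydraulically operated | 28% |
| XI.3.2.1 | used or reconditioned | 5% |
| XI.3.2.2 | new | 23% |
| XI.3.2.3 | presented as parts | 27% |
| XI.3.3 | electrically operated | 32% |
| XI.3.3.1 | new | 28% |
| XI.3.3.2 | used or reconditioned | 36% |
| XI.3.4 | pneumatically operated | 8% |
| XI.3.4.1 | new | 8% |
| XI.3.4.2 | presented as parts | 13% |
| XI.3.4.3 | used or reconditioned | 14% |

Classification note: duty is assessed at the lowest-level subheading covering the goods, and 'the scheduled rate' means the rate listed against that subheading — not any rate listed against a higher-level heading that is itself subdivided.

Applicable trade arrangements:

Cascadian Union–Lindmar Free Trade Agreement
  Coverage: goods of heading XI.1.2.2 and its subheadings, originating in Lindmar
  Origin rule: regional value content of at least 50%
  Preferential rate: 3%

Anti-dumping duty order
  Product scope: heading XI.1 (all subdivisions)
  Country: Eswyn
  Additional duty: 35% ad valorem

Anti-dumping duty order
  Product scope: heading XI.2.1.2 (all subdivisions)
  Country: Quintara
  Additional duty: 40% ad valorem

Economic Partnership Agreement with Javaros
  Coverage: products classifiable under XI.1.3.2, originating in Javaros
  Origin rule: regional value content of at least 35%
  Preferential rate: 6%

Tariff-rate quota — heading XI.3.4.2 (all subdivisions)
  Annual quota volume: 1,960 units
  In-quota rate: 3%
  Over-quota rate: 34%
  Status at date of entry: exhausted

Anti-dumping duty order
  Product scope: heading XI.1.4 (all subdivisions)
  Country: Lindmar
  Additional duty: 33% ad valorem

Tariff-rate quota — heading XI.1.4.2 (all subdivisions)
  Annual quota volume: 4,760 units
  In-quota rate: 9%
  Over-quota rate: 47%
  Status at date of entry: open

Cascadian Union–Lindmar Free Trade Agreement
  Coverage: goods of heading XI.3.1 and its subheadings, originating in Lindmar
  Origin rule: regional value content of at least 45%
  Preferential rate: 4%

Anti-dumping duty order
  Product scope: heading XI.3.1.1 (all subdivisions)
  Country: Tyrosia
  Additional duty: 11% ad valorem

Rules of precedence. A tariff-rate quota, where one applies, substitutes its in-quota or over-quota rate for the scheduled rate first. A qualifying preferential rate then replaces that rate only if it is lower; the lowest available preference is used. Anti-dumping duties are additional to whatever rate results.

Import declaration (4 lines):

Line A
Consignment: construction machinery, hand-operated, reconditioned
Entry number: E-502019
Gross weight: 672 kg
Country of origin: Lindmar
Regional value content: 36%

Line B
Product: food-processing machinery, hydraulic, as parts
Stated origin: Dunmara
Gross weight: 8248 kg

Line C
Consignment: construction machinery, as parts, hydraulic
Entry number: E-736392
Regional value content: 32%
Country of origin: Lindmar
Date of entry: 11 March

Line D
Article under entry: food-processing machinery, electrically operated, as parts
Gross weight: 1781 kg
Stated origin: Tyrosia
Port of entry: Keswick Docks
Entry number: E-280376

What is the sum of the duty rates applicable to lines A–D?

91%

Line A: construction → XI.3; hand-operated → XI.3.1; reconditioned → XI.3.1.2. Scheduled 35%. Lindmar agreement on XI.1.2.2: XI.3.1.2 not covered; Lindmar agreement on XI.3.1: RVC < 45%. → 35%.
Line B: food-processing → XI.1; hydraulic → XI.1.3; as parts → XI.1.3.2. Scheduled 26%. No special measure applies. → 26%.
Line C: construction → XI.3; hydraulic → XI.3.2; as parts → XI.3.2.3. Scheduled 27%. Lindmar agreement on XI.1.2.2: XI.3.2.3 not covered; Lindmar agreement on XI.3.1: XI.3.2.3 not covered. → 27%.
Line D: food-processing → XI.1; electrically operated → XI.1.2; as parts → XI.1.2.1. Scheduled 3%. No special measure applies. → 3%.
Sum: 35% + 26% + 27% + 3% = 91%.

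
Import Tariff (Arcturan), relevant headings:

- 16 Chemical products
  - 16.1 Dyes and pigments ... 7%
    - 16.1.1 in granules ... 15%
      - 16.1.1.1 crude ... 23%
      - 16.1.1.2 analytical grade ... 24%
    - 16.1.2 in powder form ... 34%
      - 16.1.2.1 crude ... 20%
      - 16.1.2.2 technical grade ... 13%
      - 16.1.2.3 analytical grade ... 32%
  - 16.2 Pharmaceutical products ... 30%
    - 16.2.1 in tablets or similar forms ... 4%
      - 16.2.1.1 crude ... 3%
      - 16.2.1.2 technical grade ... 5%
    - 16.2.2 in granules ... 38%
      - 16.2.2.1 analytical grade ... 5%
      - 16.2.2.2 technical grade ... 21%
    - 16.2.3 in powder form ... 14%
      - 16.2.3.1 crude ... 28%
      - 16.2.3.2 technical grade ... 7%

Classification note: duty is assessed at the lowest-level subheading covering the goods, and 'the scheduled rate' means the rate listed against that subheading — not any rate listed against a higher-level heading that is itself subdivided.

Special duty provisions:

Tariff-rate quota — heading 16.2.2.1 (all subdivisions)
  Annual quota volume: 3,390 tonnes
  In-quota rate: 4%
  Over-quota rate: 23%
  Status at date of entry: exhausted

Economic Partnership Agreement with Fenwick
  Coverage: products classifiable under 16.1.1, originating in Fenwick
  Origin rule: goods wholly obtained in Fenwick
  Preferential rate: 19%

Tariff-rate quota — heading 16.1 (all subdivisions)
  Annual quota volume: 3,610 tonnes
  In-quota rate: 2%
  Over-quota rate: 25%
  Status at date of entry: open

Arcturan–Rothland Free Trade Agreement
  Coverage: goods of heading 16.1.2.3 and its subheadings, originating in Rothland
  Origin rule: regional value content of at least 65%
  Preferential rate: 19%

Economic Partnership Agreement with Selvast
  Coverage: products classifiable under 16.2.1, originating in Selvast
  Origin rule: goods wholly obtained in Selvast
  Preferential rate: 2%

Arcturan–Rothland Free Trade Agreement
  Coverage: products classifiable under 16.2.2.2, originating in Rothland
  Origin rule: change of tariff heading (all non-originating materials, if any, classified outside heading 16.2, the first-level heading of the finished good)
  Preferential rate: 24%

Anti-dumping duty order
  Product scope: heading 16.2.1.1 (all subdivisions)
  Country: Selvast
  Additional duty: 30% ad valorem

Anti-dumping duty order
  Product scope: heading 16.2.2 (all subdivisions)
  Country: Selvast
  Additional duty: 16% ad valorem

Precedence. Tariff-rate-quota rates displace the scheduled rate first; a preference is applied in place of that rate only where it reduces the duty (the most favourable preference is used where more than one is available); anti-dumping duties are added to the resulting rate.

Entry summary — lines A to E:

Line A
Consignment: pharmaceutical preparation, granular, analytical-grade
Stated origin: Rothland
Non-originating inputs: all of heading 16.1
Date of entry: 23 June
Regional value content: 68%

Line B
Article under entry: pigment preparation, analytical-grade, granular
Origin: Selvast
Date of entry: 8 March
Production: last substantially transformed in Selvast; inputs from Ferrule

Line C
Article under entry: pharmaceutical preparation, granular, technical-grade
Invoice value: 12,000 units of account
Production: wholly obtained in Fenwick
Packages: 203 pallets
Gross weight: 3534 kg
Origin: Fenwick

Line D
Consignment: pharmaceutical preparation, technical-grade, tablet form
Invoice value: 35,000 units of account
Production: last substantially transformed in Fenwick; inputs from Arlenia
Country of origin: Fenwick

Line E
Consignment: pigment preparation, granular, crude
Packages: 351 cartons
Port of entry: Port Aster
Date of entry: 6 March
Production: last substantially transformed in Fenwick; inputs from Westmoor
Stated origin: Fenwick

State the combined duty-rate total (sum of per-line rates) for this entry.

Line A: pharmaceutical → 16.2; granular → 16.2.2; analytical-grade → 16.2.2.1. Scheduled 5%. quota on 16.2.2.1 exhausted → over-quota 23%; Rothland agreement on 16.1.2.3: 16.2.2.1 not covered; Rothland agreement on 16.2.2.2: 16.2.2.1 not covered. → 23%.
Line B: pigment → 16.1; granular → 16.1.1; analytical-grade → 16.1.1.2. Scheduled 24%. quota on 16.1 open → in-quota 2%; Selvast agreement on 16.2.1: 16.1.1.2 not covered. → 2%.
Line C: pharmaceutical → 16.2; granular → 16.2.2; technical-grade → 16.2.2.2. Scheduled 21%. Fenwick agreement on 16.1.1: 16.2.2.2 not covered. → 21%.
Line D: pharmaceutical → 16.2; tablet form → 16.2.1; technical-grade → 16.2.1.2. Scheduled 5%. Fenwick agreement on 16.1.1: 16.2.1.2 not covered. → 5%.
Line E: pigment → 16.1; granular → 16.1.1; crude → 16.1.1.1. Scheduled 23%. quota on 16.1 open → in-quota 2%; Fenwick agreement on 16.1.1: not wholly obtained. → 2%.
Sum: 23% + 2% + 21% + 5% + 2% = 53%.

53%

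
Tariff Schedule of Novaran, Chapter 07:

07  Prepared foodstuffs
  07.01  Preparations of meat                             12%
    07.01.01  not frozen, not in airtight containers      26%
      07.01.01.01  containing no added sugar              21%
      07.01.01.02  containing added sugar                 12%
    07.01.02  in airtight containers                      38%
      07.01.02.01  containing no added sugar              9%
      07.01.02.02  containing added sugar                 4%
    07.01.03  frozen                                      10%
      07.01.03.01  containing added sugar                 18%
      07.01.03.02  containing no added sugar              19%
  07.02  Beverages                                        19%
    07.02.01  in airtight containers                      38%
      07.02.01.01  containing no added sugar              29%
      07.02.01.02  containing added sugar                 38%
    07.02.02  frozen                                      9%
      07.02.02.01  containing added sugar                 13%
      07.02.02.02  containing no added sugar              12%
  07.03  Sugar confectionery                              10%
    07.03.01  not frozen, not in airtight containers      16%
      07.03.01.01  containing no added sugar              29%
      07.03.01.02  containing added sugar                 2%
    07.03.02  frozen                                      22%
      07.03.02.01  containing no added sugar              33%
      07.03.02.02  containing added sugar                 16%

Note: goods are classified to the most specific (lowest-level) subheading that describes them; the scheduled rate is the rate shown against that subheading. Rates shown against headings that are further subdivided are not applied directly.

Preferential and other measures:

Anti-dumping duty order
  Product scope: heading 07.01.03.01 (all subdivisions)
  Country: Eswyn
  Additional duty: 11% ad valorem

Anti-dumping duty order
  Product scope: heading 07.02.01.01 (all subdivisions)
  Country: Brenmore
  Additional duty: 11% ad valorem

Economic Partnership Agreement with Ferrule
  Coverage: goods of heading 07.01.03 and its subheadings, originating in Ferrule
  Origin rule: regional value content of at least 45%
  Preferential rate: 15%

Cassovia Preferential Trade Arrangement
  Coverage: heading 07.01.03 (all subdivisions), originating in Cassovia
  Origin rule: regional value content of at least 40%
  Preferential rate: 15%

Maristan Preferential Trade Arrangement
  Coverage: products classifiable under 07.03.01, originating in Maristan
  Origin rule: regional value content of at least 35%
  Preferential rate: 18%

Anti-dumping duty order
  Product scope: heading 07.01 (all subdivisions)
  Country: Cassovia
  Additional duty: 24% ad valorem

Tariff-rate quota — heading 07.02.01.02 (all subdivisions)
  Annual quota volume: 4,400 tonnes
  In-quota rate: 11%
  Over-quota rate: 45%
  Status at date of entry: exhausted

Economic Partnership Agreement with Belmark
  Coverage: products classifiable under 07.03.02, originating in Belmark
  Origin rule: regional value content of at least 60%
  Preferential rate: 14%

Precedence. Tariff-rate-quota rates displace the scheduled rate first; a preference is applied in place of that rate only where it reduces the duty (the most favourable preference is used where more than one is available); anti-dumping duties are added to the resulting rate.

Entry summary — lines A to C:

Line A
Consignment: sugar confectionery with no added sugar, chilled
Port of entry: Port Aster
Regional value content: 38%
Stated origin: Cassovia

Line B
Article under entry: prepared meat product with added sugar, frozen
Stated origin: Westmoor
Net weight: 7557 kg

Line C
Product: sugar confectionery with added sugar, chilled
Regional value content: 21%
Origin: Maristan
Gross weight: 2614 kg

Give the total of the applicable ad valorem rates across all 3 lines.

49%

Line A: sugar confectionery → 07.03; chilled → 07.03.01; with no added sugar → 07.03.01.01. Scheduled 29%. Cassovia agreement on 07.01.03: 07.03.01.01 not covered. → 29%.
Line B: prepared meat product → 07.01; frozen → 07.01.03; with added sugar → 07.01.03.01. Scheduled 18%. No special measure applies. → 18%.
Line C: sugar confectionery → 07.03; chilled → 07.03.01; with added sugar → 07.03.01.02. Scheduled 2%. Maristan agreement on 07.03.01: RVC < 35%. → 2%.
Sum: 29% + 18% + 2% = 49%.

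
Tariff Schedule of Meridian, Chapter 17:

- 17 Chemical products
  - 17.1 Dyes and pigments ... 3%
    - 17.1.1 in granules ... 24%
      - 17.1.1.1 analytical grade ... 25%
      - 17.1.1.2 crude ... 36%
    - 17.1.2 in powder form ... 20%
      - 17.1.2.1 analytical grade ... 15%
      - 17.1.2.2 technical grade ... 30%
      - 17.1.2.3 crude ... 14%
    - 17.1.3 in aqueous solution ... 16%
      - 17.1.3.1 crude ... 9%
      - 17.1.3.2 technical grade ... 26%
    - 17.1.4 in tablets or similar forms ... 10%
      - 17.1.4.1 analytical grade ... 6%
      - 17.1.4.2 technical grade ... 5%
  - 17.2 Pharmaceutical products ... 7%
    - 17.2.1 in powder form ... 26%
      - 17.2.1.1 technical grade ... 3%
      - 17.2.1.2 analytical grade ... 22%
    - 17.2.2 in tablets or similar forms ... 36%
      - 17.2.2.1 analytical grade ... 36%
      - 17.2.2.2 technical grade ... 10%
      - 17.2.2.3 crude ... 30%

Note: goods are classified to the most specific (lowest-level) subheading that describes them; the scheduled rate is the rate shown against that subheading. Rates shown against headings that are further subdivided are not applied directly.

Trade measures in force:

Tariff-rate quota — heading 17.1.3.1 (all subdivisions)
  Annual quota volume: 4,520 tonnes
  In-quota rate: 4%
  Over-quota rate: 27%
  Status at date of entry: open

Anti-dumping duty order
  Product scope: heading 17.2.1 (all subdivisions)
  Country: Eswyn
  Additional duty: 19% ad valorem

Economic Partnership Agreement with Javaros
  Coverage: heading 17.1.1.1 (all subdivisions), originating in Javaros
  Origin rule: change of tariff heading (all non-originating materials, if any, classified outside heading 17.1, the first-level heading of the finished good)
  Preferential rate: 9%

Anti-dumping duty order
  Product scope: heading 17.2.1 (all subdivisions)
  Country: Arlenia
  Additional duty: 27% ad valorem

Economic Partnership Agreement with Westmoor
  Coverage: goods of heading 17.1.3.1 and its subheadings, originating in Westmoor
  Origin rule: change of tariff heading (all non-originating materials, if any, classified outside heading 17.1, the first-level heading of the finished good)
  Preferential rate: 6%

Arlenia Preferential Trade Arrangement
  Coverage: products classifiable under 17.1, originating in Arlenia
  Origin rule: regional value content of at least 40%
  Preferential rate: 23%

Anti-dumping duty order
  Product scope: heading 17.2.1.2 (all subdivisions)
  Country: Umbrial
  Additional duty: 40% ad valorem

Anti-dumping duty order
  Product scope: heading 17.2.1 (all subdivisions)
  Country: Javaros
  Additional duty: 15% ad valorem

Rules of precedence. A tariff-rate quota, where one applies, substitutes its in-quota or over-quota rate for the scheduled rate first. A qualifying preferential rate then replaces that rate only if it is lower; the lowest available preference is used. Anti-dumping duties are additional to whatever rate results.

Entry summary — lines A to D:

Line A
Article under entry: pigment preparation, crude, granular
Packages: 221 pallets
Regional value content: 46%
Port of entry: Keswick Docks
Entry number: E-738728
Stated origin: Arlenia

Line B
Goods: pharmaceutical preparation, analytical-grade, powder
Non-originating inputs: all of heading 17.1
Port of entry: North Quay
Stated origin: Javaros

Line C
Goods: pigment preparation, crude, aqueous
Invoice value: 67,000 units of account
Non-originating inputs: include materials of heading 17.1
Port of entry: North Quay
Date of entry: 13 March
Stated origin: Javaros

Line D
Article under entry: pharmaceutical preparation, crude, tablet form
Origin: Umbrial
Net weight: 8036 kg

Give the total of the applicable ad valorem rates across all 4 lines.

Line A: pigment → 17.1; granular → 17.1.1; crude → 17.1.1.2. Scheduled 36%. Arlenia agreement on 17.1: RVC ≥ 40% → 23% available; preferential 23%. → 23%.
Line B: pharmaceutical → 17.2; powder → 17.2.1; analytical-grade → 17.2.1.2. Scheduled 22%. Javaros agreement on 17.1.1.1: 17.2.1.2 not covered; anti-dumping (Javaros, 17.2.1): +15%; total 22% + 15% = 37%. → 37%.
Line C: pigment → 17.1; aqueous → 17.1.3; crude → 17.1.3.1. Scheduled 9%. quota on 17.1.3.1 open → in-quota 4%; Javaros agreement on 17.1.1.1: 17.1.3.1 not covered. → 4%.
Line D: pharmaceutical → 17.2; tablet form → 17.2.2; crude → 17.2.2.3. Scheduled 30%. No special measure applies. → 30%.
Sum: 23% + 37% + 4% + 30% = 94%.

94%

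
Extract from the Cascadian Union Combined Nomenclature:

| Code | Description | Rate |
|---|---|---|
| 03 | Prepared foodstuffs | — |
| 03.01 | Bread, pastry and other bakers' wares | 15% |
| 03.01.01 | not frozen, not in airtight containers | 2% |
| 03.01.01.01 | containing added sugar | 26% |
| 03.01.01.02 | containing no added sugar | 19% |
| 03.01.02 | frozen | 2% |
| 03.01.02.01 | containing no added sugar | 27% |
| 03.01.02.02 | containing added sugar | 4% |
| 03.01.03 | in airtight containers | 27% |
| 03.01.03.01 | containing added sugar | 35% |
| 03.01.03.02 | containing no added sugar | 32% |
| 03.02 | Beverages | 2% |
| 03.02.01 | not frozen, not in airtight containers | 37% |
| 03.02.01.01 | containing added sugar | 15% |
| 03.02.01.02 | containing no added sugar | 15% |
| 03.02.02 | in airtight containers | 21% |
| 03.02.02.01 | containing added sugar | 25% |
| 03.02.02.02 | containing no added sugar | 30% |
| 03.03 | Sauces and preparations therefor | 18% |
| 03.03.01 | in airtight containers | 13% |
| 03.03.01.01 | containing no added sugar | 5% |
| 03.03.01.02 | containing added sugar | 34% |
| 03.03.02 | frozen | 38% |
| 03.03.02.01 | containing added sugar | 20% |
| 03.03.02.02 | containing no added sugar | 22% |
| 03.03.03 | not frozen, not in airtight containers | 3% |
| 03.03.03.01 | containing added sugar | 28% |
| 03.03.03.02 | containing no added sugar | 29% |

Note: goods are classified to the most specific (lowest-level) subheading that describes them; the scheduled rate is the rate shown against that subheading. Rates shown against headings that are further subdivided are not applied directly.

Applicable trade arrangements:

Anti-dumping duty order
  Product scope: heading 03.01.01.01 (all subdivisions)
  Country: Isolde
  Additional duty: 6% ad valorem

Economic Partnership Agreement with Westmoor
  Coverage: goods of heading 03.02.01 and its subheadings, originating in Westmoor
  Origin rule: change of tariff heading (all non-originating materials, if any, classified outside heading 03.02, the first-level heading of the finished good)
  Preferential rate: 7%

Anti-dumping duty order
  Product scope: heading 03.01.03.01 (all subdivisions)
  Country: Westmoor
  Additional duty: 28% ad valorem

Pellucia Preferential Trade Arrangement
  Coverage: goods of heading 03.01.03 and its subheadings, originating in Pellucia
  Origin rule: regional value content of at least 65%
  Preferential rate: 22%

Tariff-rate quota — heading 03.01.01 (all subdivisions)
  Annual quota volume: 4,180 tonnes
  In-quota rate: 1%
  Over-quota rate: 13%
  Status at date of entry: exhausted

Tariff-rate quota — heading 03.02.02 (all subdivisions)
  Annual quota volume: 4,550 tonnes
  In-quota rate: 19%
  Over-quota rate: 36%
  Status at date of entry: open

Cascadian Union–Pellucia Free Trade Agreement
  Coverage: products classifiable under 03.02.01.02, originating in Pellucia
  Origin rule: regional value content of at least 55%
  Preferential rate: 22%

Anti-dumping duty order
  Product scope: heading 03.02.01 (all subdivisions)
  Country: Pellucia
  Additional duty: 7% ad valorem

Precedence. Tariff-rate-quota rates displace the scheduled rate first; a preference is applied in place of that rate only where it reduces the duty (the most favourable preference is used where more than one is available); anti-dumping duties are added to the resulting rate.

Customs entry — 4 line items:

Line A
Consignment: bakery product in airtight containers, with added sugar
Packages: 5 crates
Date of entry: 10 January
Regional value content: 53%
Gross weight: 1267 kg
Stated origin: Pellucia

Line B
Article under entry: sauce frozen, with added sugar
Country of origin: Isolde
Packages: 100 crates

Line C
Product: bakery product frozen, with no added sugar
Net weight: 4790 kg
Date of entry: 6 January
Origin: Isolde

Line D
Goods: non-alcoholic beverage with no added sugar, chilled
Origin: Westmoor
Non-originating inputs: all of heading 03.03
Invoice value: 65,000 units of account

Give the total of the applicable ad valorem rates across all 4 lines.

Line A: bakery product → 03.01; in airtight containers → 03.01.03; with added sugar → 03.01.03.01. Scheduled 35%. Pellucia agreement on 03.01.03: RVC < 65%; Pellucia agreement on 03.02.01.02: 03.01.03.01 not covered. → 35%.
Line B: sauce → 03.03; frozen → 03.03.02; with added sugar → 03.03.02.01. Scheduled 20%. No special measure applies. → 20%.
Line C: bakery product → 03.01; frozen → 03.01.02; with no added sugar → 03.01.02.01. Scheduled 27%. No special measure applies. → 27%.
Line D: non-alcoholic beverage → 03.02; chilled → 03.02.01; with no added sugar → 03.02.01.02. Scheduled 15%. Westmoor agreement on 03.02.01: CTH met → 7% available; preferential 7%. → 7%.
Sum: 35% + 20% + 27% + 7% = 89%.

89%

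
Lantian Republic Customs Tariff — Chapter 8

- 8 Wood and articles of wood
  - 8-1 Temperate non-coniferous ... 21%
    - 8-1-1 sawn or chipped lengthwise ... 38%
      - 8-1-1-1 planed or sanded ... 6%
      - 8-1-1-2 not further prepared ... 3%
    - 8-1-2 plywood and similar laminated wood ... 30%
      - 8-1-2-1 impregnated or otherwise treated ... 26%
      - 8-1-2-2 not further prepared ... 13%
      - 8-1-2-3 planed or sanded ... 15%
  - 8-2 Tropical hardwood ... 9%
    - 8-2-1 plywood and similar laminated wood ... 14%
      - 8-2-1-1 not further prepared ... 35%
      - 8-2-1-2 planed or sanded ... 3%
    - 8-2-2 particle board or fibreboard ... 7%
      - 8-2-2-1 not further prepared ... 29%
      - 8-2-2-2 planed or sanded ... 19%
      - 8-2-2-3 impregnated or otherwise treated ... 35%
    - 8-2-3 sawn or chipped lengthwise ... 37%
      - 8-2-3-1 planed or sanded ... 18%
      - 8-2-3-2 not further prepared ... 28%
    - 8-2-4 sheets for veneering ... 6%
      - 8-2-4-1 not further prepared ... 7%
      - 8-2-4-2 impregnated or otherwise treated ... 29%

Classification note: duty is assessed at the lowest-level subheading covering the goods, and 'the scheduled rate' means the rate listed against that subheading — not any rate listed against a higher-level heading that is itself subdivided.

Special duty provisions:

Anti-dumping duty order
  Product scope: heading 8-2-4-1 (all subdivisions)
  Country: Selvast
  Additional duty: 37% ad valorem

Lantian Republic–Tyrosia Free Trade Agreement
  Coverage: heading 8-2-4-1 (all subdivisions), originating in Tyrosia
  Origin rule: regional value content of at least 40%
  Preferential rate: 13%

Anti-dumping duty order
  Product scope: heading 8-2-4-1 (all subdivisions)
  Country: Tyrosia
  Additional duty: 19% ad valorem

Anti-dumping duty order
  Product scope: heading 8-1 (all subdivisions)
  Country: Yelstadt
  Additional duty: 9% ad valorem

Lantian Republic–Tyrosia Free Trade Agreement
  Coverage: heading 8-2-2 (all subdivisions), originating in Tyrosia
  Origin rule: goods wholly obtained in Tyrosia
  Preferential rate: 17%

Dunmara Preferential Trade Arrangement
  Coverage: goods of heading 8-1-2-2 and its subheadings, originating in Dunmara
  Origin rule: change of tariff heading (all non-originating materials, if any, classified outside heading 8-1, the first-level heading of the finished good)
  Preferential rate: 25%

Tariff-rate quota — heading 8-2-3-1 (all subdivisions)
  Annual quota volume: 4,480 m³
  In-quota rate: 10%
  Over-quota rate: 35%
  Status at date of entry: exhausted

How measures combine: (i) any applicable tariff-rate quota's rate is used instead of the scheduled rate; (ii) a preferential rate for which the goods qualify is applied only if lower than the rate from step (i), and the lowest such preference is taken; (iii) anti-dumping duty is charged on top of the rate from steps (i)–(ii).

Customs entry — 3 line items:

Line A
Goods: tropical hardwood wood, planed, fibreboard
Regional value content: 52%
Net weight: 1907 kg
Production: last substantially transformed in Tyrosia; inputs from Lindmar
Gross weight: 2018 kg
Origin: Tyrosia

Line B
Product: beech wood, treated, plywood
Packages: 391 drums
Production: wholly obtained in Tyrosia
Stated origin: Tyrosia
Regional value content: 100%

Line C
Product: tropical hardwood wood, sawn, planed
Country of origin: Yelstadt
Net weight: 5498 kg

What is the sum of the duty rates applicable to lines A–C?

80%

Line A: tropical hardwood → 8-2; fibreboard → 8-2-2; planed → 8-2-2-2. Scheduled 19%. Tyrosia agreement on 8-2-4-1: 8-2-2-2 not covered; Tyrosia agreement on 8-2-2: not wholly obtained. → 19%.
Line B: beech → 8-1; plywood → 8-1-2; treated → 8-1-2-1. Scheduled 26%. Tyrosia agreement on 8-2-4-1: 8-1-2-1 not covered; Tyrosia agreement on 8-2-2: 8-1-2-1 not covered. → 26%.
Line C: tropical hardwood → 8-2; sawn → 8-2-3; planed → 8-2-3-1. Scheduled 18%. quota on 8-2-3-1 exhausted → over-quota 35%. → 35%.
Sum: 19% + 26% + 35% = 80%.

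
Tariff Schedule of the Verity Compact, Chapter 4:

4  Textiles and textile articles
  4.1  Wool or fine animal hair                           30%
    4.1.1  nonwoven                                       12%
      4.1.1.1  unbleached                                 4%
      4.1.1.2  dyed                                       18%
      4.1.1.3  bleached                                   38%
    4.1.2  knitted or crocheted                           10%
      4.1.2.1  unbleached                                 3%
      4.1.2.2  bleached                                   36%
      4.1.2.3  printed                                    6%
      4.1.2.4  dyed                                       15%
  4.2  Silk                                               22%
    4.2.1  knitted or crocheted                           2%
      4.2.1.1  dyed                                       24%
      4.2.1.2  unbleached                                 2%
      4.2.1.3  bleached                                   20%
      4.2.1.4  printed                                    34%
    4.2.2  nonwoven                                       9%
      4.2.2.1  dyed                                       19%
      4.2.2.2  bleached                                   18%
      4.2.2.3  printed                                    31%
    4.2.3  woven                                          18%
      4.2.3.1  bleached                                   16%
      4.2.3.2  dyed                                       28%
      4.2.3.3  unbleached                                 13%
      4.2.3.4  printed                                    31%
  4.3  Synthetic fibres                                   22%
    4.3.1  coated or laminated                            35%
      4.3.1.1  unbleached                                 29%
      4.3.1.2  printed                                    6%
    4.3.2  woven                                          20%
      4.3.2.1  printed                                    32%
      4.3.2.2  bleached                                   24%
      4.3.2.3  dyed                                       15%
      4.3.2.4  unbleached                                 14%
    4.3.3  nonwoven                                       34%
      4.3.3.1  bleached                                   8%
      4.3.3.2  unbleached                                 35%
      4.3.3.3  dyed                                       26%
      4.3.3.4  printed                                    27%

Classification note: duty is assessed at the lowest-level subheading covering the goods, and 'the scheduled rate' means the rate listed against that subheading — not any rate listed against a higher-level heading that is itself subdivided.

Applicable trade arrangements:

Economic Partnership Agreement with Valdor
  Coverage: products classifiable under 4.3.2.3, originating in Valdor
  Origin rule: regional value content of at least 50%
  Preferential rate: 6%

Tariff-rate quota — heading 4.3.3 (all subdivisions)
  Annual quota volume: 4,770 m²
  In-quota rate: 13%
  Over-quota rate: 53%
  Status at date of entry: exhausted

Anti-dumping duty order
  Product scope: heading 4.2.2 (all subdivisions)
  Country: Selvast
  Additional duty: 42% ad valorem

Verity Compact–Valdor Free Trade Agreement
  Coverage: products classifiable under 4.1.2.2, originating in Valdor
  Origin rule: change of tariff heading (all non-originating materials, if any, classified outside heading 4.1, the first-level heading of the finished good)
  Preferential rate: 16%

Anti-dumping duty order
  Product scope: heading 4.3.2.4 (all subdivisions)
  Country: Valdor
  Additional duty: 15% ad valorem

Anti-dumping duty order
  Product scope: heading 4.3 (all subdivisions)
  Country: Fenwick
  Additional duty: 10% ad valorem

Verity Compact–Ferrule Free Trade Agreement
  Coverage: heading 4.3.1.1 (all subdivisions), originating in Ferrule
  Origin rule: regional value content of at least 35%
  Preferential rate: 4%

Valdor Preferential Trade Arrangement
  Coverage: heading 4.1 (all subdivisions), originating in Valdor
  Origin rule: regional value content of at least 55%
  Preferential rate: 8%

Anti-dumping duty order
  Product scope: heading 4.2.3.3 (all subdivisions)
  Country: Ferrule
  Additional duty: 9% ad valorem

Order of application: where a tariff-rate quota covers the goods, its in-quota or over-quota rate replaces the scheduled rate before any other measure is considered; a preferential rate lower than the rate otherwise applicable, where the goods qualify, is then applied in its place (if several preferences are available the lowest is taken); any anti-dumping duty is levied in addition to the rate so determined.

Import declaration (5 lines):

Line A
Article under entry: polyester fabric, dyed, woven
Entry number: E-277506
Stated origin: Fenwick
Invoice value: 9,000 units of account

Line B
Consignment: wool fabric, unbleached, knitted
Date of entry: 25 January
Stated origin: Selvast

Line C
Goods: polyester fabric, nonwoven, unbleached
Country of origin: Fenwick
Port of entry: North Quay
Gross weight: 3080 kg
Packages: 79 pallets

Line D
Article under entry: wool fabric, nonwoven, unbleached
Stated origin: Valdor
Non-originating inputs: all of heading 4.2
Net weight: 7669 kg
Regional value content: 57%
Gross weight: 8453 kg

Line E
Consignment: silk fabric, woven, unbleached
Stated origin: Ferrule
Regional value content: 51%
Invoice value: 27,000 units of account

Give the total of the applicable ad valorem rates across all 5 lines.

117%

Line A: polyester → 4.3; woven → 4.3.2; dyed → 4.3.2.3. Scheduled 15%. anti-dumping (Fenwick, 4.3): +10%; total 15% + 10% = 25%. → 25%.
Line B: wool → 4.1; knitted → 4.1.2; unbleached → 4.1.2.1. Scheduled 3%. No special measure applies. → 3%.
Line C: polyester → 4.3; nonwoven → 4.3.3; unbleached → 4.3.3.2. Scheduled 35%. quota on 4.3.3 exhausted → over-quota 53%; anti-dumping (Fenwick, 4.3): +10%; total 53% + 10% = 63%. → 63%.
Line D: wool → 4.1; nonwoven → 4.1.1; unbleached → 4.1.1.1. Scheduled 4%. Valdor agreement on 4.3.2.3: 4.1.1.1 not covered; Valdor agreement on 4.1.2.2: 4.1.1.1 not covered; Valdor agreement on 4.1: RVC ≥ 55% → 8% available; preference 8% not lower than 4% → no reduction. → 4%.
Line E: silk → 4.2; woven → 4.2.3; unbleached → 4.2.3.3. Scheduled 13%. Ferrule agreement on 4.3.1.1: 4.2.3.3 not covered; anti-dumping (Ferrule, 4.2.3.3): +9%; total 13% + 9% = 22%. → 22%.
Sum: 25% + 3% + 63% + 4% + 22% = 117%.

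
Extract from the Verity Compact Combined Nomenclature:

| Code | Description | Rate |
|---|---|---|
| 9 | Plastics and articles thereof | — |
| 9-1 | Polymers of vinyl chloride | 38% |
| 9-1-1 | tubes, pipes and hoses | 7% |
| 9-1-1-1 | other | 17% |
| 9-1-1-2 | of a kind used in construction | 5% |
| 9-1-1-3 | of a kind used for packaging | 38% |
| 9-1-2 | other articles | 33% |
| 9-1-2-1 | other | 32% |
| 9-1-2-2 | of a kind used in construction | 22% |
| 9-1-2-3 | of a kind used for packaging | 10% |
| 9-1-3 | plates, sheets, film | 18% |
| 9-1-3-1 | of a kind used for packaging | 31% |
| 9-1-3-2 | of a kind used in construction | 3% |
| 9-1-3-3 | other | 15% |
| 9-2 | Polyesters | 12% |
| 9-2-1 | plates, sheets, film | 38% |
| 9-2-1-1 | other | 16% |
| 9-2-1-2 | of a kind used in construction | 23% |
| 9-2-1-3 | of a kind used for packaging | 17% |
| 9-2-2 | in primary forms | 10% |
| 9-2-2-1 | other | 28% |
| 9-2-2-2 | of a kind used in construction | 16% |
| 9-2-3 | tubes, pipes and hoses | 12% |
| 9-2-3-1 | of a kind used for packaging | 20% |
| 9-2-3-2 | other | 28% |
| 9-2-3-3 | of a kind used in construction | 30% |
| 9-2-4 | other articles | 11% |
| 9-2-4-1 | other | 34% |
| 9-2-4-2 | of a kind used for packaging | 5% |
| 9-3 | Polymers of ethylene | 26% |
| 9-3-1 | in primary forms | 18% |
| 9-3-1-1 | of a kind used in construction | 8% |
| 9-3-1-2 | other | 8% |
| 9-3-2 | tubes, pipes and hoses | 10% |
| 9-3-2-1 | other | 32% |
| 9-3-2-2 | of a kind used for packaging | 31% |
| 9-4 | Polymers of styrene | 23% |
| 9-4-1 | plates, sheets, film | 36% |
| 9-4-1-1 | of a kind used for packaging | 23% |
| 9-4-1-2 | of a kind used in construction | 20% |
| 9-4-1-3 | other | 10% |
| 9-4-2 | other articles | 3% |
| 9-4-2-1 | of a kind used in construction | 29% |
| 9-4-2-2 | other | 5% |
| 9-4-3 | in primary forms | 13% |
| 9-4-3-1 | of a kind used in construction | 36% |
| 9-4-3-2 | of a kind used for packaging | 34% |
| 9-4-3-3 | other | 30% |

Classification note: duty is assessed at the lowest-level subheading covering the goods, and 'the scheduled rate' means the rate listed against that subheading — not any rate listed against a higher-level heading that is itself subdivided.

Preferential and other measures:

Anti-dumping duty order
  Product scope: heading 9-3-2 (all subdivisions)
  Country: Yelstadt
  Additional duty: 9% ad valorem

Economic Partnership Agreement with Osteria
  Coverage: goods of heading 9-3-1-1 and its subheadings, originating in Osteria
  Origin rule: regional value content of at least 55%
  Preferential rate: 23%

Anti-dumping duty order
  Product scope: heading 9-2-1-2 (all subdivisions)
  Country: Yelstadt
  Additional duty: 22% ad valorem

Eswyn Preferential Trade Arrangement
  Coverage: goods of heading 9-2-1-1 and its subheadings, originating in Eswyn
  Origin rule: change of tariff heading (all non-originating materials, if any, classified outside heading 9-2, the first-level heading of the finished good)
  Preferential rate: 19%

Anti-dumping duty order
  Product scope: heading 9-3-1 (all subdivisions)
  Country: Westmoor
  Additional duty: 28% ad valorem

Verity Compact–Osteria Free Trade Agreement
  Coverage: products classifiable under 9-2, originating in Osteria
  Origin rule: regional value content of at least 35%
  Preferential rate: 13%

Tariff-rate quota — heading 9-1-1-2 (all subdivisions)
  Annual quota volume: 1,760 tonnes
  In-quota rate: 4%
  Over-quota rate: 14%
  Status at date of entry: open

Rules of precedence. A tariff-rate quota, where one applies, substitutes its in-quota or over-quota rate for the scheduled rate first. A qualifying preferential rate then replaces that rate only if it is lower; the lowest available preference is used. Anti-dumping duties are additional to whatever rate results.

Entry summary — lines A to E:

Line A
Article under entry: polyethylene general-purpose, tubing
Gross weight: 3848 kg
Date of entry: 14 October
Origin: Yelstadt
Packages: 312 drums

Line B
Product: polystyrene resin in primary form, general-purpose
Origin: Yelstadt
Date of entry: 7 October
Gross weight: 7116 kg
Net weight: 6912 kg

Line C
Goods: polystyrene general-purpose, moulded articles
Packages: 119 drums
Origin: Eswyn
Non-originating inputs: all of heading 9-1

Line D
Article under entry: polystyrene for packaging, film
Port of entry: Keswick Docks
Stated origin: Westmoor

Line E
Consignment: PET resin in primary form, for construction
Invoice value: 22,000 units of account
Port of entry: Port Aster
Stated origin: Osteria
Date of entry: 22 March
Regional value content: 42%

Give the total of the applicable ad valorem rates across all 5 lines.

112%

Line A: polyethylene → 9-3; tubing → 9-3-2; general-purpose → 9-3-2-1. Scheduled 32%. anti-dumping (Yelstadt, 9-3-2): +9%; total 32% + 9% = 41%. → 41%.
Line B: polystyrene → 9-4; resin in primary form → 9-4-3; general-purpose → 9-4-3-3. Scheduled 30%. No special measure applies. → 30%.
Line C: polystyrene → 9-4; moulded articles → 9-4-2; general-purpose → 9-4-2-2. Scheduled 5%. Eswyn agreement on 9-2-1-1: 9-4-2-2 not covered. → 5%.
Line D: polystyrene → 9-4; film → 9-4-1; for packaging → 9-4-1-1. Scheduled 23%. No special measure applies. → 23%.
Line E: PET → 9-2; resin in primary form → 9-2-2; for construction → 9-2-2-2. Scheduled 16%. Osteria agreement on 9-3-1-1: 9-2-2-2 not covered; Osteria agreement on 9-2: RVC ≥ 35% → 13% available; preferential 13%. → 13%.
Sum: 41% + 30% + 5% + 23% + 13% = 112%.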